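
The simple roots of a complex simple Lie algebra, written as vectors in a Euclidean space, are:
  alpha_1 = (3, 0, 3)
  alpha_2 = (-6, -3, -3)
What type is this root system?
G_2

Compute the Cartan integers a_ij = 2(alpha_i, alpha_j)/(alpha_j, alpha_j); the resulting 2x2 Cartan matrix is
[[2, -1], [-3, 2]].
The roots have two lengths (squared-length ratio 3:1); the short ones are alpha_{1}. The associated Dynkin diagram is two nodes joined by a triple edge (G_2), so the type is G_2.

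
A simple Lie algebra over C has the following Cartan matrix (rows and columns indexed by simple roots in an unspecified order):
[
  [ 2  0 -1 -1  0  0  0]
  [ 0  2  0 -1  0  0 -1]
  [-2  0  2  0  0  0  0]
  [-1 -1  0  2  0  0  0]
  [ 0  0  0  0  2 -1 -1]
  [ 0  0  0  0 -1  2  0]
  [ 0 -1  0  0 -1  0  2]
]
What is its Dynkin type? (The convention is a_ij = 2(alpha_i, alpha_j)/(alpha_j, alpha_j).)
The matrix has rank 7 with 2's on the diagonal. Reading the off-diagonal entries as Dynkin edges (a single edge where a_ij = a_ji = -1; a double or triple edge where a_ij * a_ji = 2 or 3), the diagram is a chain of 7 nodes with a double edge at one end; the terminal node there is the unique long simple root (C_7). One simple-root ordering that puts it in standard form is (alpha_6, alpha_5, alpha_7, alpha_2, alpha_4, alpha_1, alpha_3). So the algebra is type C_7, i.e. sp(14).

C_7 (sp(14))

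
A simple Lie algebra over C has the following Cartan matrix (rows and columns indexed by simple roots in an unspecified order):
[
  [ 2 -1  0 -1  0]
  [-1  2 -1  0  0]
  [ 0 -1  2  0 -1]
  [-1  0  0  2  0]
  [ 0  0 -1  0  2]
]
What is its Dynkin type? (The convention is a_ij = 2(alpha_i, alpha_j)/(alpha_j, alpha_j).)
A_5

The matrix has rank 5 with 2's on the diagonal. Reading the off-diagonal entries as Dynkin edges (a single edge where a_ij = a_ji = -1; a double or triple edge where a_ij * a_ji = 2 or 3), the diagram is a chain of 5 nodes with single edges (A_5). One simple-root ordering that puts it in standard form is (alpha_4, alpha_1, alpha_2, alpha_3, alpha_5). So the algebra is type A_5, i.e. sl(6).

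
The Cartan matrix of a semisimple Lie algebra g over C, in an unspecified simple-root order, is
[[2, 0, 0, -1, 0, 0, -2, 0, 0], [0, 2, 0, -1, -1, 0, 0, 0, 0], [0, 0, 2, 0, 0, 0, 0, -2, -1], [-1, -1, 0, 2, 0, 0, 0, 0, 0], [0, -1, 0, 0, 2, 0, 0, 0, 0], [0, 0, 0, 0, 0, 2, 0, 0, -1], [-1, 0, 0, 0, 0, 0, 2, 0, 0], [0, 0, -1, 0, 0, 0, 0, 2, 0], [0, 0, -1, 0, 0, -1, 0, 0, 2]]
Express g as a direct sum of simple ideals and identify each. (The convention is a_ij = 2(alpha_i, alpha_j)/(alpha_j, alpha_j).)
B_4 ⊕ B_5

The diagram associated to this matrix has two connected components: the simple roots {alpha_3, alpha_6, alpha_8, alpha_9} form a chain of 4 nodes with a double edge at one end; the terminal node there is the unique short simple root (B_4), and {alpha_1, alpha_2, alpha_4, alpha_5, alpha_7} form a chain of 5 nodes with a double edge at one end; the terminal node there is the unique short simple root (B_5). A semisimple Lie algebra decomposes uniquely as the direct sum of simple ideals, one per connected component of its Dynkin diagram, so g ≅ B_4 ⊕ B_5 (dimension 36 + 55 = 91).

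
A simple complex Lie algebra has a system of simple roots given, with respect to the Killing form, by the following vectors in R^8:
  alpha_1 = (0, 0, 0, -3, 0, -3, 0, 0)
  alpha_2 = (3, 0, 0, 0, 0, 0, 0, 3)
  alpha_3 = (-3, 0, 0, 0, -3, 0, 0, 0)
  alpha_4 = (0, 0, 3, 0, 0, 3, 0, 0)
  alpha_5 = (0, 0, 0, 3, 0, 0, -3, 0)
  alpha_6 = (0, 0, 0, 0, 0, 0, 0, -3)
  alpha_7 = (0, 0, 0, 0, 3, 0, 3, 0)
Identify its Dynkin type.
B7

Compute the Cartan integers a_ij = 2(alpha_i, alpha_j)/(alpha_j, alpha_j); the resulting 7x7 Cartan matrix is
[[2, 0, 0, -1, -1, 0, 0], [0, 2, -1, 0, 0, -2, 0], [0, -1, 2, 0, 0, 0, -1], [-1, 0, 0, 2, 0, 0, 0], [-1, 0, 0, 0, 2, 0, -1], [0, -1, 0, 0, 0, 2, 0], [0, 0, -1, 0, -1, 0, 2]].
The roots have two lengths (squared-length ratio 2:1); the short ones are alpha_{6}. The associated Dynkin diagram is a chain of 7 nodes with a double edge at one end; the terminal node there is the unique short simple root (B_7), so the type is B_7 (the algebra so(15)).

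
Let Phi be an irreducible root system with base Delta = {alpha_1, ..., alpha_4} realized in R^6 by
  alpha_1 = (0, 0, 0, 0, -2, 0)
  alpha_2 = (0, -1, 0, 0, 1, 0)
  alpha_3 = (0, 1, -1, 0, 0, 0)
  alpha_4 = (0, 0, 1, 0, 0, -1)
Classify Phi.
Compute the Cartan integers a_ij = 2(alpha_i, alpha_j)/(alpha_j, alpha_j); the resulting 4x4 Cartan matrix is
[[2, -2, 0, 0], [-1, 2, -1, 0], [0, -1, 2, -1], [0, 0, -1, 2]].
The roots have two lengths (squared-length ratio 2:1); the short ones are alpha_{2,3,4}. The associated Dynkin diagram is a chain of 4 nodes with a double edge at one end; the terminal node there is the unique long simple root (C_4), so the type is C_4 (the algebra sp(8)).

type C_4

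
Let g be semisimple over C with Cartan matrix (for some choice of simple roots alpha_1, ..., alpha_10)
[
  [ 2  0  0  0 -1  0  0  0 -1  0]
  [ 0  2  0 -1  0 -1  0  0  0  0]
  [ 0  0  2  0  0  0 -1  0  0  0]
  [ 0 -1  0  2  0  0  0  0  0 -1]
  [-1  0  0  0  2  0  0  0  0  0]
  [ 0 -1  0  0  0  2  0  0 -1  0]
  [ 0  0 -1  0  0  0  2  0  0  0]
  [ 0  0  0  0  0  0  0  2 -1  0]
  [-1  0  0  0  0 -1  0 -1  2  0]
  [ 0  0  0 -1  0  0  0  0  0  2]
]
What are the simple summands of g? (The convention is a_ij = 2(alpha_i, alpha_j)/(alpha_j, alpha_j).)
The diagram associated to this matrix has two connected components: the simple roots {alpha_3, alpha_7} form a chain of 2 nodes with single edges (A_2), and {alpha_1, alpha_2, alpha_4, alpha_5, alpha_6, alpha_8, alpha_9, alpha_10} form a chain of 7 nodes with one extra node attached to the third node from one end (E_8). A semisimple Lie algebra decomposes uniquely as the direct sum of simple ideals, one per connected component of its Dynkin diagram, so g ≅ A_2 ⊕ E_8 (dimension 8 + 248 = 256).

A2 + E8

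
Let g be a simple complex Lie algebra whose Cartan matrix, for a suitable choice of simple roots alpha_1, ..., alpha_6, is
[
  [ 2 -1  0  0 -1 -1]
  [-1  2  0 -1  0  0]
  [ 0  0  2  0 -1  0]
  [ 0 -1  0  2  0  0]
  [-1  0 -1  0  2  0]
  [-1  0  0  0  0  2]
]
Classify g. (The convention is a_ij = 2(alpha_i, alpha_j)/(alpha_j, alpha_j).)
E_6

The matrix has rank 6 with 2's on the diagonal. Reading the off-diagonal entries as Dynkin edges (a single edge where a_ij = a_ji = -1; a double or triple edge where a_ij * a_ji = 2 or 3), the diagram is a chain of 5 nodes with one extra node attached to the third node from one end (E_6). One simple-root ordering that puts it in standard form is (alpha_3, alpha_6, alpha_5, alpha_1, alpha_2, alpha_4). So the algebra is type E_6.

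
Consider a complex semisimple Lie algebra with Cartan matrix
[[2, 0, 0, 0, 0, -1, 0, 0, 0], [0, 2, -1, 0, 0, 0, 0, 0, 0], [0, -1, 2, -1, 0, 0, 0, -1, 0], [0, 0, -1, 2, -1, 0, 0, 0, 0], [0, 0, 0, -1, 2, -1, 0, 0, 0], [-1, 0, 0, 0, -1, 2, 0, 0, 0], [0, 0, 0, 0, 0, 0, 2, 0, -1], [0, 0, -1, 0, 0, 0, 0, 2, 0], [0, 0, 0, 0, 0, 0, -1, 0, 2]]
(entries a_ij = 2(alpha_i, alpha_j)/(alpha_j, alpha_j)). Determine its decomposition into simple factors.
A2 + D7

The diagram associated to this matrix has two connected components: the simple roots {alpha_7, alpha_9} form a chain of 2 nodes with single edges (A_2), and {alpha_1, alpha_2, alpha_3, alpha_4, alpha_5, alpha_6, alpha_8} form a chain of 5 nodes with a fork of two nodes at one end (D_7). A semisimple Lie algebra decomposes uniquely as the direct sum of simple ideals, one per connected component of its Dynkin diagram, so g ≅ A_2 ⊕ D_7 (dimension 8 + 91 = 99).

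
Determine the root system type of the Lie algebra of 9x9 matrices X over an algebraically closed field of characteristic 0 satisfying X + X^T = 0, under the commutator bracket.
This is so(9) with 9 odd, which has dimension 9(9-1)/2 = 36 and rank (9-1)/2 = 4. In the classification of classical Lie algebras, the orthogonal algebra so(2n+1) in an odd number of variables has type B_n; here n = 4, so the Dynkin diagram is a chain of 4 nodes with a double edge at one end; the terminal node there is the unique short simple root (B_4). Hence the type is B_4.

type B_4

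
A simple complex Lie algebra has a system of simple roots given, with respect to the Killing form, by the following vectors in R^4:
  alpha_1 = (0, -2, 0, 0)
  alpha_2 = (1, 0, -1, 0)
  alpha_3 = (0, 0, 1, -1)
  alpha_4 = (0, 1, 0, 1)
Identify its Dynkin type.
C_4

Compute the Cartan integers a_ij = 2(alpha_i, alpha_j)/(alpha_j, alpha_j); the resulting 4x4 Cartan matrix is
[[2, 0, 0, -2], [0, 2, -1, 0], [0, -1, 2, -1], [-1, 0, -1, 2]].
The roots have two lengths (squared-length ratio 2:1); the short ones are alpha_{2,3,4}. The associated Dynkin diagram is a chain of 4 nodes with a double edge at one end; the terminal node there is the unique long simple root (C_4), so the type is C_4 (the algebra sp(8)).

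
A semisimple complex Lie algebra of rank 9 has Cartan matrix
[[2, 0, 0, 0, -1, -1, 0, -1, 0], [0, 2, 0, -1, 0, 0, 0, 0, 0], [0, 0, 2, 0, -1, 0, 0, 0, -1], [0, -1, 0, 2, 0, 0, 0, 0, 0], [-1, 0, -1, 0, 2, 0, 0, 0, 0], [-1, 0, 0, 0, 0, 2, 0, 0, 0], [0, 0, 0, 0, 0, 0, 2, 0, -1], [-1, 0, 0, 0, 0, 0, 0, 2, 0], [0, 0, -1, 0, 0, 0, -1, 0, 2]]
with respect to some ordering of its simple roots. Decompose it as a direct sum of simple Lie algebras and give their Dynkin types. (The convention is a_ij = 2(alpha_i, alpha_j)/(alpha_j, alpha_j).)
A2 + D7

The diagram associated to this matrix has two connected components: the simple roots {alpha_2, alpha_4} form a chain of 2 nodes with single edges (A_2), and {alpha_1, alpha_3, alpha_5, alpha_6, alpha_7, alpha_8, alpha_9} form a chain of 5 nodes with a fork of two nodes at one end (D_7). A semisimple Lie algebra decomposes uniquely as the direct sum of simple ideals, one per connected component of its Dynkin diagram, so g ≅ A_2 ⊕ D_7 (dimension 8 + 91 = 99).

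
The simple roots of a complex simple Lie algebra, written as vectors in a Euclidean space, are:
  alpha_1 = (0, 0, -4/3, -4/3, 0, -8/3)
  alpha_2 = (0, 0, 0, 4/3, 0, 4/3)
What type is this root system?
Compute the Cartan integers a_ij = 2(alpha_i, alpha_j)/(alpha_j, alpha_j); the resulting 2x2 Cartan matrix is
[[2, -3], [-1, 2]].
The roots have two lengths (squared-length ratio 3:1); the short ones are alpha_{2}. The associated Dynkin diagram is two nodes joined by a triple edge (G_2), so the type is G_2.

type G_2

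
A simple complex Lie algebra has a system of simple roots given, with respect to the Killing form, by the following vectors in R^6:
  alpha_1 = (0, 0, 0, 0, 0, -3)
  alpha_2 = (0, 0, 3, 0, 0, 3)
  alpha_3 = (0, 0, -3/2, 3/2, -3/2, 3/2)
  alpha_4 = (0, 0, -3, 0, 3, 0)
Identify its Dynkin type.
F_4

Compute the Cartan integers a_ij = 2(alpha_i, alpha_j)/(alpha_j, alpha_j); the resulting 4x4 Cartan matrix is
[[2, -1, -1, 0], [-2, 2, 0, -1], [-1, 0, 2, 0], [0, -1, 0, 2]].
The roots have two lengths (squared-length ratio 2:1); the short ones are alpha_{1,3}. The associated Dynkin diagram is a chain of 4 nodes with a double edge between the middle two (F_4), so the type is F_4.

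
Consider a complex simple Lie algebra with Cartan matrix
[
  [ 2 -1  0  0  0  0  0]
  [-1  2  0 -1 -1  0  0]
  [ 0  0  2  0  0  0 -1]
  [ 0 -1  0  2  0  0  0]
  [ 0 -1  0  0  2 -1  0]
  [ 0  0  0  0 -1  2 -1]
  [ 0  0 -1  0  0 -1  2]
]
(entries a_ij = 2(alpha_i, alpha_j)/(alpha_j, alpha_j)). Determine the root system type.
The matrix has rank 7 with 2's on the diagonal. Reading the off-diagonal entries as Dynkin edges (a single edge where a_ij = a_ji = -1; a double or triple edge where a_ij * a_ji = 2 or 3), the diagram is a chain of 5 nodes with a fork of two nodes at one end (D_7). One simple-root ordering that puts it in standard form is (alpha_3, alpha_7, alpha_6, alpha_5, alpha_2, alpha_1, alpha_4). So the algebra is type D_7, i.e. so(14).

D_7 (so(14))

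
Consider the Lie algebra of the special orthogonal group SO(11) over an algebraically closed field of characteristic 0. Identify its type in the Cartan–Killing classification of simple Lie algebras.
type B_5

This is so(11) with 11 odd, which has dimension 11(11-1)/2 = 55 and rank (11-1)/2 = 5. In the classification of classical Lie algebras, the orthogonal algebra so(2n+1) in an odd number of variables has type B_n; here n = 5, so the Dynkin diagram is a chain of 5 nodes with a double edge at one end; the terminal node there is the unique short simple root (B_5). Hence the type is B_5.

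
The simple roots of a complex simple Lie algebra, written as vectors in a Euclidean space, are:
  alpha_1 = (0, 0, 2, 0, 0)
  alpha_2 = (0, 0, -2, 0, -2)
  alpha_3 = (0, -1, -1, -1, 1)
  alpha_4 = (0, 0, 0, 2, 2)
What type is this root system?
Compute the Cartan integers a_ij = 2(alpha_i, alpha_j)/(alpha_j, alpha_j); the resulting 4x4 Cartan matrix is
[[2, -1, -1, 0], [-2, 2, 0, -1], [-1, 0, 2, 0], [0, -1, 0, 2]].
The roots have two lengths (squared-length ratio 2:1); the short ones are alpha_{1,3}. The associated Dynkin diagram is a chain of 4 nodes with a double edge between the middle two (F_4), so the type is F_4.

F_4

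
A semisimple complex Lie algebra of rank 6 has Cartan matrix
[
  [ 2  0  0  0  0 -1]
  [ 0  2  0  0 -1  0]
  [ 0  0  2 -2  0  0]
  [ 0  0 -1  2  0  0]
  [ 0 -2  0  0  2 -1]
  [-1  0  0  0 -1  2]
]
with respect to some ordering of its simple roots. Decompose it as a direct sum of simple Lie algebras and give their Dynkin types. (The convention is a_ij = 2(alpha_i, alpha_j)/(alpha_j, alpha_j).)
The diagram associated to this matrix has two connected components: the simple roots {alpha_3, alpha_4} form a chain of 2 nodes with a double edge at one end; the terminal node there is the unique short simple root (B_2), and {alpha_1, alpha_2, alpha_5, alpha_6} form a chain of 4 nodes with a double edge at one end; the terminal node there is the unique short simple root (B_4). A semisimple Lie algebra decomposes uniquely as the direct sum of simple ideals, one per connected component of its Dynkin diagram, so g ≅ B_2 ⊕ B_4 (dimension 10 + 36 = 46).

B_2 + B_4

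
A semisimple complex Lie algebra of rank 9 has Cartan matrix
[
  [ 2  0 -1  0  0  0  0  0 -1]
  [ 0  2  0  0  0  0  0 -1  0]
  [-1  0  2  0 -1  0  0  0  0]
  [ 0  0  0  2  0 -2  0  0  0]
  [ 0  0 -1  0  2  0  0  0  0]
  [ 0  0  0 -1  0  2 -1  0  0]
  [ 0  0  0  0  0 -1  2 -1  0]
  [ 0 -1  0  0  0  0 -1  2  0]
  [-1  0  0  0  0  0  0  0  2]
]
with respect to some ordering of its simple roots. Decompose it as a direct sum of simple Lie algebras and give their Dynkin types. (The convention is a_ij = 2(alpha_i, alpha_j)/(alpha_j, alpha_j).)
A4 ⊕ C5

The diagram associated to this matrix has two connected components: the simple roots {alpha_1, alpha_3, alpha_5, alpha_9} form a chain of 4 nodes with single edges (A_4), and {alpha_2, alpha_4, alpha_6, alpha_7, alpha_8} form a chain of 5 nodes with a double edge at one end; the terminal node there is the unique long simple root (C_5). A semisimple Lie algebra decomposes uniquely as the direct sum of simple ideals, one per connected component of its Dynkin diagram, so g ≅ A_4 ⊕ C_5 (dimension 24 + 55 = 79).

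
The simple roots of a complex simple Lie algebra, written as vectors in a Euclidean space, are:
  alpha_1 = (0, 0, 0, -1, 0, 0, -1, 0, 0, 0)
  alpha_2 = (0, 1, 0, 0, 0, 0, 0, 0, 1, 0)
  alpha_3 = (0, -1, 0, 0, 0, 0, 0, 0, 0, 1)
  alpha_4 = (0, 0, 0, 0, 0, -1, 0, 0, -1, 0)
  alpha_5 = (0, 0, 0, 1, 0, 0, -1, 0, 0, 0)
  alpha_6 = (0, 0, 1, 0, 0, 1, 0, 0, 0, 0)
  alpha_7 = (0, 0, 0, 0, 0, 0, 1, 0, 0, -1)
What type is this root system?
D_7 (so(14))

Compute the Cartan integers a_ij = 2(alpha_i, alpha_j)/(alpha_j, alpha_j); the resulting 7x7 Cartan matrix is
[[2, 0, 0, 0, 0, 0, -1], [0, 2, -1, -1, 0, 0, 0], [0, -1, 2, 0, 0, 0, -1], [0, -1, 0, 2, 0, -1, 0], [0, 0, 0, 0, 2, 0, -1], [0, 0, 0, -1, 0, 2, 0], [-1, 0, -1, 0, -1, 0, 2]].
All simple roots have the same length, so the diagram is simply laced. The associated Dynkin diagram is a chain of 5 nodes with a fork of two nodes at one end (D_7), so the type is D_7 (the algebra so(14)).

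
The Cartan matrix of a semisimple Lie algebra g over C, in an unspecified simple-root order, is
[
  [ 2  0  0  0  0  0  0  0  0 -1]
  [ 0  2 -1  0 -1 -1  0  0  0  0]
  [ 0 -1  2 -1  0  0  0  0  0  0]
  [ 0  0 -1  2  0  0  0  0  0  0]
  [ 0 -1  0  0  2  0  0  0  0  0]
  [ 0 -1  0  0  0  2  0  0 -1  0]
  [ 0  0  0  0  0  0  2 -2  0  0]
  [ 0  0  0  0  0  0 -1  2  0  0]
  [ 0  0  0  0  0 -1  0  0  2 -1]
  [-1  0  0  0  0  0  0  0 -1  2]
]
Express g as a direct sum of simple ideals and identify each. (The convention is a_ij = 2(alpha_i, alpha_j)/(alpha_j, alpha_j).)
B_2 + E_8

The diagram associated to this matrix has two connected components: the simple roots {alpha_7, alpha_8} form a chain of 2 nodes with a double edge at one end; the terminal node there is the unique short simple root (B_2), and {alpha_1, alpha_2, alpha_3, alpha_4, alpha_5, alpha_6, alpha_9, alpha_10} form a chain of 7 nodes with one extra node attached to the third node from one end (E_8). A semisimple Lie algebra decomposes uniquely as the direct sum of simple ideals, one per connected component of its Dynkin diagram, so g ≅ B_2 ⊕ E_8 (dimension 10 + 248 = 258).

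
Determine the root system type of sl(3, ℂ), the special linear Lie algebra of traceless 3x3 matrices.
This is sl(3), which has dimension 3^2 - 1 = 8 and rank 3 - 1 = 2 (a Cartan subalgebra is the diagonal traceless matrices). In the classification of classical Lie algebras, the special linear algebra sl(n+1) has type A_n; here n = 2, so the Dynkin diagram is a chain of 2 nodes with single edges (A_2). Hence the type is A_2.

A_2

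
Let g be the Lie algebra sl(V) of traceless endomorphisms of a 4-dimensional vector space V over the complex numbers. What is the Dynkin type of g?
A3

This is sl(4), which has dimension 4^2 - 1 = 15 and rank 4 - 1 = 3 (a Cartan subalgebra is the diagonal traceless matrices). In the classification of classical Lie algebras, the special linear algebra sl(n+1) has type A_n; here n = 3, so the Dynkin diagram is a chain of 3 nodes with single edges (A_3). Hence the type is A_3.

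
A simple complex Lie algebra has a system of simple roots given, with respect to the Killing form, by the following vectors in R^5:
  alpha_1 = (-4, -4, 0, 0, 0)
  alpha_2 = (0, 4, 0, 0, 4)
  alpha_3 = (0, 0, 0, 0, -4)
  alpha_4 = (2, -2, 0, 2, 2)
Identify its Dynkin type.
F_4

Compute the Cartan integers a_ij = 2(alpha_i, alpha_j)/(alpha_j, alpha_j); the resulting 4x4 Cartan matrix is
[[2, -1, 0, 0], [-1, 2, -2, 0], [0, -1, 2, -1], [0, 0, -1, 2]].
The roots have two lengths (squared-length ratio 2:1); the short ones are alpha_{3,4}. The associated Dynkin diagram is a chain of 4 nodes with a double edge between the middle two (F_4), so the type is F_4.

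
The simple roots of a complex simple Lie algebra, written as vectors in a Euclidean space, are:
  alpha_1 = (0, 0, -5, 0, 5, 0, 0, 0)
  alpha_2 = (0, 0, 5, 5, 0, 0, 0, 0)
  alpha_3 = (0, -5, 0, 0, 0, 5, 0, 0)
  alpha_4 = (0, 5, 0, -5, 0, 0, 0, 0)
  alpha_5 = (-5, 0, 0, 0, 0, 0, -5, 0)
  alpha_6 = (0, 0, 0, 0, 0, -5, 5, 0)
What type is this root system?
Compute the Cartan integers a_ij = 2(alpha_i, alpha_j)/(alpha_j, alpha_j); the resulting 6x6 Cartan matrix is
[[2, -1, 0, 0, 0, 0], [-1, 2, 0, -1, 0, 0], [0, 0, 2, -1, 0, -1], [0, -1, -1, 2, 0, 0], [0, 0, 0, 0, 2, -1], [0, 0, -1, 0, -1, 2]].
All simple roots have the same length, so the diagram is simply laced. The associated Dynkin diagram is a chain of 6 nodes with single edges (A_6), so the type is A_6 (the algebra sl(7)).

type A_6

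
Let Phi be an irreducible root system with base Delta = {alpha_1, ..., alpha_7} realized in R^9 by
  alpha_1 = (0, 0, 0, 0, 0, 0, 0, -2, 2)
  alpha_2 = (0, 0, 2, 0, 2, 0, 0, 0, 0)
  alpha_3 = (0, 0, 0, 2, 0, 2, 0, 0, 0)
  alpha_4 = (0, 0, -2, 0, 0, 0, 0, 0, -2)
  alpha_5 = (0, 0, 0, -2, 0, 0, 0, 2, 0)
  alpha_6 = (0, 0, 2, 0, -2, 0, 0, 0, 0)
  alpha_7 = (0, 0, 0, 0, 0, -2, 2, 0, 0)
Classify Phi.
D_7

Compute the Cartan integers a_ij = 2(alpha_i, alpha_j)/(alpha_j, alpha_j); the resulting 7x7 Cartan matrix is
[[2, 0, 0, -1, -1, 0, 0], [0, 2, 0, -1, 0, 0, 0], [0, 0, 2, 0, -1, 0, -1], [-1, -1, 0, 2, 0, -1, 0], [-1, 0, -1, 0, 2, 0, 0], [0, 0, 0, -1, 0, 2, 0], [0, 0, -1, 0, 0, 0, 2]].
All simple roots have the same length, so the diagram is simply laced. The associated Dynkin diagram is a chain of 5 nodes with a fork of two nodes at one end (D_7), so the type is D_7 (the algebra so(14)).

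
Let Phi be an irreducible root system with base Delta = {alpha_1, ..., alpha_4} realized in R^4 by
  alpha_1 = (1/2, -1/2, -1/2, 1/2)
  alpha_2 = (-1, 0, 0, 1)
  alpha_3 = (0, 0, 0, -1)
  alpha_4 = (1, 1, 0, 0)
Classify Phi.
Compute the Cartan integers a_ij = 2(alpha_i, alpha_j)/(alpha_j, alpha_j); the resulting 4x4 Cartan matrix is
[[2, 0, -1, 0], [0, 2, -2, -1], [-1, -1, 2, 0], [0, -1, 0, 2]].
The roots have two lengths (squared-length ratio 2:1); the short ones are alpha_{1,3}. The associated Dynkin diagram is a chain of 4 nodes with a double edge between the middle two (F_4), so the type is F_4.

F_4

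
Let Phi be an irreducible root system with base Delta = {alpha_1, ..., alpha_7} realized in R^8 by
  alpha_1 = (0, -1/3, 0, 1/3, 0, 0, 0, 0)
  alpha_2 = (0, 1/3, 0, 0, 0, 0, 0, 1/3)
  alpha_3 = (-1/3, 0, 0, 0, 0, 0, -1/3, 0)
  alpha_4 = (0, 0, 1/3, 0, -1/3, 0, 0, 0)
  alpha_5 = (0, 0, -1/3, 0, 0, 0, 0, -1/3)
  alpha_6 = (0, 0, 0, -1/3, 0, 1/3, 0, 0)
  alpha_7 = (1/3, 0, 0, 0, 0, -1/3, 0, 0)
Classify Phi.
Compute the Cartan integers a_ij = 2(alpha_i, alpha_j)/(alpha_j, alpha_j); the resulting 7x7 Cartan matrix is
[[2, -1, 0, 0, 0, -1, 0], [-1, 2, 0, 0, -1, 0, 0], [0, 0, 2, 0, 0, 0, -1], [0, 0, 0, 2, -1, 0, 0], [0, -1, 0, -1, 2, 0, 0], [-1, 0, 0, 0, 0, 2, -1], [0, 0, -1, 0, 0, -1, 2]].
All simple roots have the same length, so the diagram is simply laced. The associated Dynkin diagram is a chain of 7 nodes with single edges (A_7), so the type is A_7 (the algebra sl(8)).

A_7 (sl(8))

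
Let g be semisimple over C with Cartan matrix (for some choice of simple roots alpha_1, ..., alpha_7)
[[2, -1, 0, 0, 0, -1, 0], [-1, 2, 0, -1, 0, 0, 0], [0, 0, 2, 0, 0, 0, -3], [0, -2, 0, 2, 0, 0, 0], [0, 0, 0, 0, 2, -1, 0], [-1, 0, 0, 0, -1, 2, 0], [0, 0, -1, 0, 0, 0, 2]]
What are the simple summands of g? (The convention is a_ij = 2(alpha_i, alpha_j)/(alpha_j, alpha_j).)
The diagram associated to this matrix has two connected components: the simple roots {alpha_1, alpha_2, alpha_4, alpha_5, alpha_6} form a chain of 5 nodes with a double edge at one end; the terminal node there is the unique long simple root (C_5), and {alpha_3, alpha_7} form two nodes joined by a triple edge (G_2). A semisimple Lie algebra decomposes uniquely as the direct sum of simple ideals, one per connected component of its Dynkin diagram, so g ≅ C_5 ⊕ G_2 (dimension 55 + 14 = 69).

type C_5 ⊕ type G_2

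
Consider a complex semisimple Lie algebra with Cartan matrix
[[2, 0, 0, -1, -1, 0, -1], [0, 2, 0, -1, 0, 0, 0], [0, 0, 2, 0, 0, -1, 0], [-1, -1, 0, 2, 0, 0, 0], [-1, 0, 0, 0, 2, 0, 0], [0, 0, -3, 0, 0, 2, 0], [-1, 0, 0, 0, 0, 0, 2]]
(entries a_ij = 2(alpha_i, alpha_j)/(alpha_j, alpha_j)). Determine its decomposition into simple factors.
type D_5 ⊕ type G_2

The diagram associated to this matrix has two connected components: the simple roots {alpha_1, alpha_2, alpha_4, alpha_5, alpha_7} form a chain of 3 nodes with a fork of two nodes at one end (D_5), and {alpha_3, alpha_6} form two nodes joined by a triple edge (G_2). A semisimple Lie algebra decomposes uniquely as the direct sum of simple ideals, one per connected component of its Dynkin diagram, so g ≅ D_5 ⊕ G_2 (dimension 45 + 14 = 59).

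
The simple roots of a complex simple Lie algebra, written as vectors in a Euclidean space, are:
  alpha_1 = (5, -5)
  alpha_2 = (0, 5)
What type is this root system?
Compute the Cartan integers a_ij = 2(alpha_i, alpha_j)/(alpha_j, alpha_j); the resulting 2x2 Cartan matrix is
[[2, -2], [-1, 2]].
The roots have two lengths (squared-length ratio 2:1); the short ones are alpha_{2}. The associated Dynkin diagram is a chain of 2 nodes with a double edge at one end; the terminal node there is the unique short simple root (B_2), so the type is B_2 (the algebra so(5)).

type B_2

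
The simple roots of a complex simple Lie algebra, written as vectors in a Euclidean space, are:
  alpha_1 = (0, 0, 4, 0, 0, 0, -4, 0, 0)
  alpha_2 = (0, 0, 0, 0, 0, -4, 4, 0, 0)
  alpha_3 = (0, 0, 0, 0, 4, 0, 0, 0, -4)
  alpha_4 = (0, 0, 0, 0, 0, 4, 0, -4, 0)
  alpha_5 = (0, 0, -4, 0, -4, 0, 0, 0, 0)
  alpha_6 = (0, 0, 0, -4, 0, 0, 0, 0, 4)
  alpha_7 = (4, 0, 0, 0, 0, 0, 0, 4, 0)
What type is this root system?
Compute the Cartan integers a_ij = 2(alpha_i, alpha_j)/(alpha_j, alpha_j); the resulting 7x7 Cartan matrix is
[[2, -1, 0, 0, -1, 0, 0], [-1, 2, 0, -1, 0, 0, 0], [0, 0, 2, 0, -1, -1, 0], [0, -1, 0, 2, 0, 0, -1], [-1, 0, -1, 0, 2, 0, 0], [0, 0, -1, 0, 0, 2, 0], [0, 0, 0, -1, 0, 0, 2]].
All simple roots have the same length, so the diagram is simply laced. The associated Dynkin diagram is a chain of 7 nodes with single edges (A_7), so the type is A_7 (the algebra sl(8)).

A7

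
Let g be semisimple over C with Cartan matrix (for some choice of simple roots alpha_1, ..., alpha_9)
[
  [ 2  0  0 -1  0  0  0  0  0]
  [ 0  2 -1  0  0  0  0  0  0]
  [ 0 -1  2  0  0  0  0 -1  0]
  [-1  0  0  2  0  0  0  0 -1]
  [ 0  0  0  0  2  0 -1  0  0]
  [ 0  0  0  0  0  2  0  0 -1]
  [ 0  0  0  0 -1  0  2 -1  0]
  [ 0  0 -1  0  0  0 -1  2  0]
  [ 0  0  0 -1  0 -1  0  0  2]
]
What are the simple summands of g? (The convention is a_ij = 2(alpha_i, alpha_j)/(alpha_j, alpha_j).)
A_4 (sl(5)) + A_5 (sl(6))

The diagram associated to this matrix has two connected components: the simple roots {alpha_1, alpha_4, alpha_6, alpha_9} form a chain of 4 nodes with single edges (A_4), and {alpha_2, alpha_3, alpha_5, alpha_7, alpha_8} form a chain of 5 nodes with single edges (A_5). A semisimple Lie algebra decomposes uniquely as the direct sum of simple ideals, one per connected component of its Dynkin diagram, so g ≅ A_4 ⊕ A_5 (dimension 24 + 35 = 59).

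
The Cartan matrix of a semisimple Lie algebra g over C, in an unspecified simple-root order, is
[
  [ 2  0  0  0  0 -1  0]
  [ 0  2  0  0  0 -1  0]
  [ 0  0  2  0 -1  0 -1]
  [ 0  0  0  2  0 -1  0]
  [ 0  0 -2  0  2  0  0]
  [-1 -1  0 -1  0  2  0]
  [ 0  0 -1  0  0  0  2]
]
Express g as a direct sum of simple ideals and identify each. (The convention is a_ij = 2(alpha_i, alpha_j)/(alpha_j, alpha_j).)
type C_3 + type D_4

The diagram associated to this matrix has two connected components: the simple roots {alpha_3, alpha_5, alpha_7} form a chain of 3 nodes with a double edge at one end; the terminal node there is the unique long simple root (C_3), and {alpha_1, alpha_2, alpha_4, alpha_6} form a chain of 2 nodes with a fork of two nodes at one end (D_4). A semisimple Lie algebra decomposes uniquely as the direct sum of simple ideals, one per connected component of its Dynkin diagram, so g ≅ C_3 ⊕ D_4 (dimension 21 + 28 = 49).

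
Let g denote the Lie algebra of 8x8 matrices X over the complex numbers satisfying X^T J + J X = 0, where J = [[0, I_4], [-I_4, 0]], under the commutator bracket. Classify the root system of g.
type C_4

This is sp(8), which has dimension 8(8+1)/2 = 36 and rank 8/2 = 4. In the classification of classical Lie algebras, the symplectic algebra sp(2n) has type C_n; here n = 4, so the Dynkin diagram is a chain of 4 nodes with a double edge at one end; the terminal node there is the unique long simple root (C_4). Hence the type is C_4.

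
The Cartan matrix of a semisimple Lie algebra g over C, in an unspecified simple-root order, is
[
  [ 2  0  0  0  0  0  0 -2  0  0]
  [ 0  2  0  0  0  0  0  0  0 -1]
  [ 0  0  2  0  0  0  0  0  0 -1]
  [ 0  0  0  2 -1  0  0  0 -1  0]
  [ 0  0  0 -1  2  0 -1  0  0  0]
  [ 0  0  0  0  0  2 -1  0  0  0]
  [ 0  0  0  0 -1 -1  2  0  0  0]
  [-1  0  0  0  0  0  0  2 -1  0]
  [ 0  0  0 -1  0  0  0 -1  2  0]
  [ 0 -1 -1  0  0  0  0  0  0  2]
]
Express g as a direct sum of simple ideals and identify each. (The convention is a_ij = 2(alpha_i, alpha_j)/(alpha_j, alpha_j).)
The diagram associated to this matrix has two connected components: the simple roots {alpha_2, alpha_3, alpha_10} form a chain of 3 nodes with single edges (A_3), and {alpha_1, alpha_4, alpha_5, alpha_6, alpha_7, alpha_8, alpha_9} form a chain of 7 nodes with a double edge at one end; the terminal node there is the unique long simple root (C_7). A semisimple Lie algebra decomposes uniquely as the direct sum of simple ideals, one per connected component of its Dynkin diagram, so g ≅ A_3 ⊕ C_7 (dimension 15 + 105 = 120).

type A_3 + type C_7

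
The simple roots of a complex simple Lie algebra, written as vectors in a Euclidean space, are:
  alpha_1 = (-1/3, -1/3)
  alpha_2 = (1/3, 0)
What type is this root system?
type B_2

Compute the Cartan integers a_ij = 2(alpha_i, alpha_j)/(alpha_j, alpha_j); the resulting 2x2 Cartan matrix is
[[2, -2], [-1, 2]].
The roots have two lengths (squared-length ratio 2:1); the short ones are alpha_{2}. The associated Dynkin diagram is a chain of 2 nodes with a double edge at one end; the terminal node there is the unique short simple root (B_2), so the type is B_2 (the algebra so(5)).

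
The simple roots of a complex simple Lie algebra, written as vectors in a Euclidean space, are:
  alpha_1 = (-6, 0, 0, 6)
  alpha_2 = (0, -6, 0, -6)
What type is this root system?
A2

Compute the Cartan integers a_ij = 2(alpha_i, alpha_j)/(alpha_j, alpha_j); the resulting 2x2 Cartan matrix is
[[2, -1], [-1, 2]].
All simple roots have the same length, so the diagram is simply laced. The associated Dynkin diagram is a chain of 2 nodes with single edges (A_2), so the type is A_2 (the algebra sl(3)).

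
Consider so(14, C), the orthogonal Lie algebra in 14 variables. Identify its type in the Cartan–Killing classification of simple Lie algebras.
type D_7

This is so(14) with 14 even, which has dimension 14(14-1)/2 = 91 and rank 14/2 = 7. In the classification of classical Lie algebras, the orthogonal algebra so(2n) in an even number of variables has type D_n; here n = 7, so the Dynkin diagram is a chain of 5 nodes with a fork of two nodes at one end (D_7). Hence the type is D_7.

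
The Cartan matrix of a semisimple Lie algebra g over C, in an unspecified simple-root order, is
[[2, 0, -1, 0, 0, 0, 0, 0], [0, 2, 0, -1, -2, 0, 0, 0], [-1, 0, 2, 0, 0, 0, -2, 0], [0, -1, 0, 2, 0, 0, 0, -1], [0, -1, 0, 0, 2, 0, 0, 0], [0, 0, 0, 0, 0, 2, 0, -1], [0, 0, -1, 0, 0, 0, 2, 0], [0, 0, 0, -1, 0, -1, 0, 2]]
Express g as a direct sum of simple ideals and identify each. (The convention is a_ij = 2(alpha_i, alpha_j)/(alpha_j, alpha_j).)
B_3 ⊕ B_5

The diagram associated to this matrix has two connected components: the simple roots {alpha_1, alpha_3, alpha_7} form a chain of 3 nodes with a double edge at one end; the terminal node there is the unique short simple root (B_3), and {alpha_2, alpha_4, alpha_5, alpha_6, alpha_8} form a chain of 5 nodes with a double edge at one end; the terminal node there is the unique short simple root (B_5). A semisimple Lie algebra decomposes uniquely as the direct sum of simple ideals, one per connected component of its Dynkin diagram, so g ≅ B_3 ⊕ B_5 (dimension 21 + 55 = 76).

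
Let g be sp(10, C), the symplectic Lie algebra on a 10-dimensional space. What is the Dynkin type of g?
C5

This is sp(10), which has dimension 10(10+1)/2 = 55 and rank 10/2 = 5. In the classification of classical Lie algebras, the symplectic algebra sp(2n) has type C_n; here n = 5, so the Dynkin diagram is a chain of 5 nodes with a double edge at one end; the terminal node there is the unique long simple root (C_5). Hence the type is C_5.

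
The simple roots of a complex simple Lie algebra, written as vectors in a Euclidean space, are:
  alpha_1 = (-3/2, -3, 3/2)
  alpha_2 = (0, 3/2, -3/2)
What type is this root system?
Compute the Cartan integers a_ij = 2(alpha_i, alpha_j)/(alpha_j, alpha_j); the resulting 2x2 Cartan matrix is
[[2, -3], [-1, 2]].
The roots have two lengths (squared-length ratio 3:1); the short ones are alpha_{2}. The associated Dynkin diagram is two nodes joined by a triple edge (G_2), so the type is G_2.

G2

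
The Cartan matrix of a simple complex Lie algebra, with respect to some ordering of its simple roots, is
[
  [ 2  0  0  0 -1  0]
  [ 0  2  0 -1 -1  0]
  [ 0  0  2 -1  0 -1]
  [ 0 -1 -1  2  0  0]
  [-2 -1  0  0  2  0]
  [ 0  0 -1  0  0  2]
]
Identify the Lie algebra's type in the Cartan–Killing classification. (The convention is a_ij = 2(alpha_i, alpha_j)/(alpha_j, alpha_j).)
B_6 (so(13))

The matrix has rank 6 with 2's on the diagonal. Reading the off-diagonal entries as Dynkin edges (a single edge where a_ij = a_ji = -1; a double or triple edge where a_ij * a_ji = 2 or 3), the diagram is a chain of 6 nodes with a double edge at one end; the terminal node there is the unique short simple root (B_6). One simple-root ordering that puts it in standard form is (alpha_6, alpha_3, alpha_4, alpha_2, alpha_5, alpha_1). So the algebra is type B_6, i.e. so(13).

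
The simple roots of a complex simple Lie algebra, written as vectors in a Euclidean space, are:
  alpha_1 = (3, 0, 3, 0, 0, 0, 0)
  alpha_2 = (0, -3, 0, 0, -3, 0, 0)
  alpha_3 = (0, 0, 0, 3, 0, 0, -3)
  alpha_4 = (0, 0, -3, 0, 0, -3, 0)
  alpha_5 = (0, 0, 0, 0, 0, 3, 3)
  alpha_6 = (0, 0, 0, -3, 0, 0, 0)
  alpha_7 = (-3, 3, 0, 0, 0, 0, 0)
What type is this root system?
B_7

Compute the Cartan integers a_ij = 2(alpha_i, alpha_j)/(alpha_j, alpha_j); the resulting 7x7 Cartan matrix is
[[2, 0, 0, -1, 0, 0, -1], [0, 2, 0, 0, 0, 0, -1], [0, 0, 2, 0, -1, -2, 0], [-1, 0, 0, 2, -1, 0, 0], [0, 0, -1, -1, 2, 0, 0], [0, 0, -1, 0, 0, 2, 0], [-1, -1, 0, 0, 0, 0, 2]].
The roots have two lengths (squared-length ratio 2:1); the short ones are alpha_{6}. The associated Dynkin diagram is a chain of 7 nodes with a double edge at one end; the terminal node there is the unique short simple root (B_7), so the type is B_7 (the algebra so(15)).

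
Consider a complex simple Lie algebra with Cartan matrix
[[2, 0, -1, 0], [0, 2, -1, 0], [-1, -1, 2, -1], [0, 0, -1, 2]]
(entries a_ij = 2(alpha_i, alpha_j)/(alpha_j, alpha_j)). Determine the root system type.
D_4 (so(8))

The matrix has rank 4 with 2's on the diagonal. Reading the off-diagonal entries as Dynkin edges (a single edge where a_ij = a_ji = -1; a double or triple edge where a_ij * a_ji = 2 or 3), the diagram is a chain of 2 nodes with a fork of two nodes at one end (D_4). One simple-root ordering that puts it in standard form is (alpha_4, alpha_3, alpha_1, alpha_2). So the algebra is type D_4, i.e. so(8).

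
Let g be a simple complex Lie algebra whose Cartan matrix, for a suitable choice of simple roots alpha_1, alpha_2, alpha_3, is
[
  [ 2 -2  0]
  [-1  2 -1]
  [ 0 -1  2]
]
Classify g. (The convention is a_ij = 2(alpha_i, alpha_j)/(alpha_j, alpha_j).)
The matrix has rank 3 with 2's on the diagonal. Reading the off-diagonal entries as Dynkin edges (a single edge where a_ij = a_ji = -1; a double or triple edge where a_ij * a_ji = 2 or 3), the diagram is a chain of 3 nodes with a double edge at one end; the terminal node there is the unique long simple root (C_3). One simple-root ordering that puts it in standard form is (alpha_3, alpha_2, alpha_1). So the algebra is type C_3, i.e. sp(6).

C3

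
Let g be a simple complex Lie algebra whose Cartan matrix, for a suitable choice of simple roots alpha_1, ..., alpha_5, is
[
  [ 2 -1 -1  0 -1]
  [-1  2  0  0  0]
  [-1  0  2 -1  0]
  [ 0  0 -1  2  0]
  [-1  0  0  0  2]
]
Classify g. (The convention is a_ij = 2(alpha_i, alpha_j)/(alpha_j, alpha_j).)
The matrix has rank 5 with 2's on the diagonal. Reading the off-diagonal entries as Dynkin edges (a single edge where a_ij = a_ji = -1; a double or triple edge where a_ij * a_ji = 2 or 3), the diagram is a chain of 3 nodes with a fork of two nodes at one end (D_5). One simple-root ordering that puts it in standard form is (alpha_4, alpha_3, alpha_1, alpha_5, alpha_2). So the algebra is type D_5, i.e. so(10).

type D_5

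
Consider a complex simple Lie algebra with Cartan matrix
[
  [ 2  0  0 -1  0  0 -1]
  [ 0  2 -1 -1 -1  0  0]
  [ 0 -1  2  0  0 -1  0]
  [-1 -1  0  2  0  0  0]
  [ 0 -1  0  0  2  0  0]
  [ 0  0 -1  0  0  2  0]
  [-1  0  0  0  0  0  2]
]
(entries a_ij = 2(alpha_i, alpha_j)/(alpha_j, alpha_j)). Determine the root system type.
type E_7

The matrix has rank 7 with 2's on the diagonal. Reading the off-diagonal entries as Dynkin edges (a single edge where a_ij = a_ji = -1; a double or triple edge where a_ij * a_ji = 2 or 3), the diagram is a chain of 6 nodes with one extra node attached to the third node from one end (E_7). One simple-root ordering that puts it in standard form is (alpha_6, alpha_5, alpha_3, alpha_2, alpha_4, alpha_1, alpha_7). So the algebra is type E_7.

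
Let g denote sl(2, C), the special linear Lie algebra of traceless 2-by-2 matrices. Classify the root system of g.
This is sl(2), which has dimension 2^2 - 1 = 3 and rank 2 - 1 = 1 (a Cartan subalgebra is the diagonal traceless matrices). In the classification of classical Lie algebras, the special linear algebra sl(n+1) has type A_n; here n = 1, so the Dynkin diagram is a chain of 1 nodes with single edges (A_1). Hence the type is A_1.

A1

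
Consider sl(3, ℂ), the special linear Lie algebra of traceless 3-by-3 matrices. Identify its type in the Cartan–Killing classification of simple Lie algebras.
This is sl(3), which has dimension 3^2 - 1 = 8 and rank 3 - 1 = 2 (a Cartan subalgebra is the diagonal traceless matrices). In the classification of classical Lie algebras, the special linear algebra sl(n+1) has type A_n; here n = 2, so the Dynkin diagram is a chain of 2 nodes with single edges (A_2). Hence the type is A_2.

A_2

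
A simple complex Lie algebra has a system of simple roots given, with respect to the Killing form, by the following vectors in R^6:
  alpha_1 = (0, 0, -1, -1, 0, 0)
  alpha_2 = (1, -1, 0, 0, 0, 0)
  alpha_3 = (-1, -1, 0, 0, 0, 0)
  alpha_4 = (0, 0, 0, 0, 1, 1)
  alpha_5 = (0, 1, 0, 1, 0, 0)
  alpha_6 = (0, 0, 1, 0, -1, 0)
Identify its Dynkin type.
D_6

Compute the Cartan integers a_ij = 2(alpha_i, alpha_j)/(alpha_j, alpha_j); the resulting 6x6 Cartan matrix is
[[2, 0, 0, 0, -1, -1], [0, 2, 0, 0, -1, 0], [0, 0, 2, 0, -1, 0], [0, 0, 0, 2, 0, -1], [-1, -1, -1, 0, 2, 0], [-1, 0, 0, -1, 0, 2]].
All simple roots have the same length, so the diagram is simply laced. The associated Dynkin diagram is a chain of 4 nodes with a fork of two nodes at one end (D_6), so the type is D_6 (the algebra so(12)).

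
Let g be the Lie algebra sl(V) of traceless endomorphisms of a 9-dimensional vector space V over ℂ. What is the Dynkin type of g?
This is sl(9), which has dimension 9^2 - 1 = 80 and rank 9 - 1 = 8 (a Cartan subalgebra is the diagonal traceless matrices). In the classification of classical Lie algebras, the special linear algebra sl(n+1) has type A_n; here n = 8, so the Dynkin diagram is a chain of 8 nodes with single edges (A_8). Hence the type is A_8.

A_8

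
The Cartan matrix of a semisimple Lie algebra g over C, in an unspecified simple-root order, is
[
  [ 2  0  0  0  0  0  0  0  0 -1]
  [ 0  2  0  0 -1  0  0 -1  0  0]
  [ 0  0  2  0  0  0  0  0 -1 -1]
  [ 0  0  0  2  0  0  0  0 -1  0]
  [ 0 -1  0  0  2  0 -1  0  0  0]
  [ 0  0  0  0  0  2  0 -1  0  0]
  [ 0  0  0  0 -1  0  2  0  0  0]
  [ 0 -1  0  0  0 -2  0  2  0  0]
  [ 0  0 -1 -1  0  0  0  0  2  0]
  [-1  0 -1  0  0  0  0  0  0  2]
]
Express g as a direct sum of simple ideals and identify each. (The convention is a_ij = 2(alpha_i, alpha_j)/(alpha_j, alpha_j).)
The diagram associated to this matrix has two connected components: the simple roots {alpha_1, alpha_3, alpha_4, alpha_9, alpha_10} form a chain of 5 nodes with single edges (A_5), and {alpha_2, alpha_5, alpha_6, alpha_7, alpha_8} form a chain of 5 nodes with a double edge at one end; the terminal node there is the unique short simple root (B_5). A semisimple Lie algebra decomposes uniquely as the direct sum of simple ideals, one per connected component of its Dynkin diagram, so g ≅ A_5 ⊕ B_5 (dimension 35 + 55 = 90).

type A_5 + type B_5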